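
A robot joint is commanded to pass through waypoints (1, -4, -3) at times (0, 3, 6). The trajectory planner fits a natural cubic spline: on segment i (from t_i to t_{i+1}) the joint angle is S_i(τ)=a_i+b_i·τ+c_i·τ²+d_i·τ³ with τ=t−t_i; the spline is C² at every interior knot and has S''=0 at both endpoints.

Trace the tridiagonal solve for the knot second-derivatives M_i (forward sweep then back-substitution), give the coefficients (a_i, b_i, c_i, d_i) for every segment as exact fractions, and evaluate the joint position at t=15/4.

  seg 0: a=1 b=-13/6 c=0 d=1/18
  seg 1: a=-4 b=-2/3 c=1/2 d=-1/18
S(15/4) = -543/128

Δ: Δ0=-5/3, Δ1=1/3
row 1: diag=12, rhs=12; c'=1/4, d'=1
back: M1=1
M: M0=0, M1=1, M2=0
seg 0: a=1, c=M0/2=0, d=(M1−M0)/(6·3)=1/18, b=Δ0−h0·(2M0+M1)/6=-13/6
seg 1: a=-4, c=M1/2=1/2, d=(M2−M1)/(6·3)=-1/18, b=Δ1−h1·(2M1+M2)/6=-2/3
t_q=15/4 → seg 1, τ=3/4; S=-4+-2/3·τ+1/2·τ²+-1/18·τ³=-543/128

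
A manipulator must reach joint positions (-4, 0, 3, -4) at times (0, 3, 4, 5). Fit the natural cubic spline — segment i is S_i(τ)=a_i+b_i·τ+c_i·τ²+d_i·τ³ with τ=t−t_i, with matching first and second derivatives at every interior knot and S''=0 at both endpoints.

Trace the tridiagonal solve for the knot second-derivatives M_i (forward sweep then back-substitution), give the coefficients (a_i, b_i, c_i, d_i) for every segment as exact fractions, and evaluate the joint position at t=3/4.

  seg 0: a=-4 b=-26/93 c=0 d=50/279
  seg 1: a=0 b=424/93 c=50/31 d=-295/93
  seg 2: a=3 b=-161/93 c=-245/31 d=245/93
S(3/4) = -4101/992

Δ: Δ0=4/3, Δ1=3, Δ2=-7
row 1: diag=8, rhs=10; c'=1/8, d'=5/4
row 2: denom=4−1·1/8=31/8; d'=(-60−1·5/4)/(31/8)=-490/31
back: M2=-490/31
back: M1=5/4−1/8·-490/31=100/31
M: M0=0, M1=100/31, M2=-490/31, M3=0
seg 0: a=-4, c=M0/2=0, d=(M1−M0)/(6·3)=50/279, b=Δ0−h0·(2M0+M1)/6=-26/93
seg 1: a=0, c=M1/2=50/31, d=(M2−M1)/(6·1)=-295/93, b=Δ1−h1·(2M1+M2)/6=424/93
seg 2: a=3, c=M2/2=-245/31, d=(M3−M2)/(6·1)=245/93, b=Δ2−h2·(2M2+M3)/6=-161/93
t_q=3/4 → seg 0, τ=3/4; S=-4+-26/93·τ+0·τ²+50/279·τ³=-4101/992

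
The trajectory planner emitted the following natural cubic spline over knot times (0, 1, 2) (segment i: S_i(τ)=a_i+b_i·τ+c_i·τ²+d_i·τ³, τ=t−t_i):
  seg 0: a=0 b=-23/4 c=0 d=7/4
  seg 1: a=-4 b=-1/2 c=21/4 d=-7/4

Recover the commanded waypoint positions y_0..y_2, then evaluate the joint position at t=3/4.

y_0=0 y_1=-4 y_2=-1
S(3/4) = -915/256

y_0 = S_0(0) = a_0 = 0
y_1 = S_1(0) = a_1 = -4
y_2 = S_1(1) = -1
t_q=3/4 is in segment 0 (τ=3/4); S_0(τ)=-915/256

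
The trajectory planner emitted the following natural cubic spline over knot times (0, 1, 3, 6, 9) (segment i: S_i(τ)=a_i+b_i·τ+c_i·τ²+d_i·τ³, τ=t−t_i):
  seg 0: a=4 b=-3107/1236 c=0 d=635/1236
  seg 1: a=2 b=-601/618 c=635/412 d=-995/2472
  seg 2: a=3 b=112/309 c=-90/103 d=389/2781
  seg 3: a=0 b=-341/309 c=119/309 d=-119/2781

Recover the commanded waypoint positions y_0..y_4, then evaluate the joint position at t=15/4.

y_0 = S_0(0) = a_0 = 4
y_1 = S_1(0) = a_1 = 2
y_2 = S_2(0) = a_2 = 3
y_3 = S_3(0) = a_3 = 0
y_4 = S_3(3) = -1
t_q=15/4 is in segment 2 (τ=3/4); S_2(τ)=18717/6592

y_0=4 y_1=2 y_2=3 y_3=0 y_4=-1
S(15/4) = 18717/6592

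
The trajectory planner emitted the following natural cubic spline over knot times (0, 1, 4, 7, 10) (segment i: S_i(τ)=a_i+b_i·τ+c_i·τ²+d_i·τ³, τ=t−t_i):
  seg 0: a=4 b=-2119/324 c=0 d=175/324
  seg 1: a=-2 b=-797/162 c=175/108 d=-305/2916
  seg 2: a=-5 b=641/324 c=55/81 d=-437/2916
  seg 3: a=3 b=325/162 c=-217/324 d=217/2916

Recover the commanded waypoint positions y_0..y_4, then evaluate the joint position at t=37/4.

y_0=4 y_1=-2 y_2=-5 y_3=3 y_4=5
S(37/4) = 11453/2304

y_0 = S_0(0) = a_0 = 4
y_1 = S_1(0) = a_1 = -2
y_2 = S_2(0) = a_2 = -5
y_3 = S_3(0) = a_3 = 3
y_4 = S_3(3) = 5
t_q=37/4 is in segment 3 (τ=9/4); S_3(τ)=11453/2304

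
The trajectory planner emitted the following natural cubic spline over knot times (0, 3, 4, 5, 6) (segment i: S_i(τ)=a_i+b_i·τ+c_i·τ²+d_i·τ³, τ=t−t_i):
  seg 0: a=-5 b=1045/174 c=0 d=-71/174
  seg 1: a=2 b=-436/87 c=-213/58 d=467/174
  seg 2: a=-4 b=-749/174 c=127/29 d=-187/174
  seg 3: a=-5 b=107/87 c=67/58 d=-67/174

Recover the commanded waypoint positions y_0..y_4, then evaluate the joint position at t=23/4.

y_0=-5 y_1=2 y_2=-4 y_3=-5 y_4=-3
S(23/4) = -13327/3712

y_0 = S_0(0) = a_0 = -5
y_1 = S_1(0) = a_1 = 2
y_2 = S_2(0) = a_2 = -4
y_3 = S_3(0) = a_3 = -5
y_4 = S_3(1) = -3
t_q=23/4 is in segment 3 (τ=3/4); S_3(τ)=-13327/3712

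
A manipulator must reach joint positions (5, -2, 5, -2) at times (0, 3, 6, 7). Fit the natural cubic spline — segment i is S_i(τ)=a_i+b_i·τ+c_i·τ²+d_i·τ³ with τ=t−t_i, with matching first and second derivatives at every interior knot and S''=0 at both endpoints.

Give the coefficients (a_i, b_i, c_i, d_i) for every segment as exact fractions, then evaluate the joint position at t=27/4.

Δ: Δ0=-7/3, Δ1=7/3, Δ2=-7
row 1: diag=12, rhs=28; c'=1/4, d'=7/3
row 2: denom=8−3·1/4=29/4; d'=(-56−3·7/3)/(29/4)=-252/29
back: M2=-252/29
back: M1=7/3−1/4·-252/29=392/87
M: M0=0, M1=392/87, M2=-252/29, M3=0
seg 0: a=5, c=M0/2=0, d=(M1−M0)/(6·3)=196/783, b=Δ0−h0·(2M0+M1)/6=-133/29
seg 1: a=-2, c=M1/2=196/87, d=(M2−M1)/(6·3)=-574/783, b=Δ1−h1·(2M1+M2)/6=63/29
seg 2: a=5, c=M2/2=-126/29, d=(M3−M2)/(6·1)=42/29, b=Δ2−h2·(2M2+M3)/6=-119/29
t_q=27/4 → seg 2, τ=3/4; S=5+-119/29·τ+-126/29·τ²+42/29·τ³=83/928

  seg 0: a=5 b=-133/29 c=0 d=196/783
  seg 1: a=-2 b=63/29 c=196/87 d=-574/783
  seg 2: a=5 b=-119/29 c=-126/29 d=42/29
S(27/4) = 83/928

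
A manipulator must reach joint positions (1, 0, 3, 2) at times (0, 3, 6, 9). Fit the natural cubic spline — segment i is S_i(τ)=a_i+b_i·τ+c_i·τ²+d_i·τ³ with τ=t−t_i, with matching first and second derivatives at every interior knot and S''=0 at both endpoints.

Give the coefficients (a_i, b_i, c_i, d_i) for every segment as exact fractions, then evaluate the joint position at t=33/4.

  seg 0: a=1 b=-7/9 c=0 d=4/81
  seg 1: a=0 b=5/9 c=4/9 d=-8/81
  seg 2: a=3 b=5/9 c=-4/9 d=4/81
S(33/4) = 41/16

Δ: Δ0=-1/3, Δ1=1, Δ2=-1/3
row 1: diag=12, rhs=8; c'=1/4, d'=2/3
row 2: denom=12−3·1/4=45/4; d'=(-8−3·2/3)/(45/4)=-8/9
back: M2=-8/9
back: M1=2/3−1/4·-8/9=8/9
M: M0=0, M1=8/9, M2=-8/9, M3=0
seg 0: a=1, c=M0/2=0, d=(M1−M0)/(6·3)=4/81, b=Δ0−h0·(2M0+M1)/6=-7/9
seg 1: a=0, c=M1/2=4/9, d=(M2−M1)/(6·3)=-8/81, b=Δ1−h1·(2M1+M2)/6=5/9
seg 2: a=3, c=M2/2=-4/9, d=(M3−M2)/(6·3)=4/81, b=Δ2−h2·(2M2+M3)/6=5/9
t_q=33/4 → seg 2, τ=9/4; S=3+5/9·τ+-4/9·τ²+4/81·τ³=41/16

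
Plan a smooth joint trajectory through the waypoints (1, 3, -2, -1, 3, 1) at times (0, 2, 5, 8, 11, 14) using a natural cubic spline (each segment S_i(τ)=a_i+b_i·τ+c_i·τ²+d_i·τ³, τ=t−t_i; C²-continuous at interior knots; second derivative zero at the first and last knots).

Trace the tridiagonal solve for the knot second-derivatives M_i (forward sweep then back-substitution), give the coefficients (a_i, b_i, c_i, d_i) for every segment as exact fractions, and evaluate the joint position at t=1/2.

  seg 0: a=1 b=517/309 c=0 d=-52/309
  seg 1: a=3 b=-107/309 c=-104/103 d=176/927
  seg 2: a=-2 b=-395/309 c=72/103 d=-50/927
  seg 3: a=-1 b=451/309 c=22/103 d=-79/927
  seg 4: a=3 b=136/309 c=-57/103 d=19/309
S(1/2) = 187/103

Δ: Δ0=1, Δ1=-5/3, Δ2=1/3, Δ3=4/3, Δ4=-2/3
row 1: diag=10, rhs=-16; c'=3/10, d'=-8/5
row 2: denom=12−3·3/10=111/10; d'=(12−3·-8/5)/(111/10)=56/37
row 3: denom=12−3·10/37=414/37; d'=(6−3·56/37)/(414/37)=3/23
row 4: denom=12−3·37/138=515/46; d'=(-12−3·3/23)/(515/46)=-114/103
back: M4=-114/103
back: M3=3/23−37/138·-114/103=44/103
back: M2=56/37−10/37·44/103=144/103
back: M1=-8/5−3/10·144/103=-208/103
M: M0=0, M1=-208/103, M2=144/103, M3=44/103, M4=-114/103, M5=0
seg 0: a=1, c=M0/2=0, d=(M1−M0)/(6·2)=-52/309, b=Δ0−h0·(2M0+M1)/6=517/309
seg 1: a=3, c=M1/2=-104/103, d=(M2−M1)/(6·3)=176/927, b=Δ1−h1·(2M1+M2)/6=-107/309
seg 2: a=-2, c=M2/2=72/103, d=(M3−M2)/(6·3)=-50/927, b=Δ2−h2·(2M2+M3)/6=-395/309
seg 3: a=-1, c=M3/2=22/103, d=(M4−M3)/(6·3)=-79/927, b=Δ3−h3·(2M3+M4)/6=451/309
seg 4: a=3, c=M4/2=-57/103, d=(M5−M4)/(6·3)=19/309, b=Δ4−h4·(2M4+M5)/6=136/309
t_q=1/2 → seg 0, τ=1/2; S=1+517/309·τ+0·τ²+-52/309·τ³=187/103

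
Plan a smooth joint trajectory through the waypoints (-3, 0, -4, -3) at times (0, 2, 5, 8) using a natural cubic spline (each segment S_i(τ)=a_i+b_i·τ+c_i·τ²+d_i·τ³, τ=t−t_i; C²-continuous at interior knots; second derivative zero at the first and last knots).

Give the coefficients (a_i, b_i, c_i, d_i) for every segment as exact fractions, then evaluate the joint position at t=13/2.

  seg 0: a=-3 b=163/74 c=0 d=-13/74
  seg 1: a=0 b=7/74 c=-39/37 d=385/1998
  seg 2: a=-4 b=-38/37 c=151/222 d=-151/1998
S(13/2) = -2525/592

Δ: Δ0=3/2, Δ1=-4/3, Δ2=1/3
row 1: diag=10, rhs=-17; c'=3/10, d'=-17/10
row 2: denom=12−3·3/10=111/10; d'=(10−3·-17/10)/(111/10)=151/111
back: M2=151/111
back: M1=-17/10−3/10·151/111=-78/37
M: M0=0, M1=-78/37, M2=151/111, M3=0
seg 0: a=-3, c=M0/2=0, d=(M1−M0)/(6·2)=-13/74, b=Δ0−h0·(2M0+M1)/6=163/74
seg 1: a=0, c=M1/2=-39/37, d=(M2−M1)/(6·3)=385/1998, b=Δ1−h1·(2M1+M2)/6=7/74
seg 2: a=-4, c=M2/2=151/222, d=(M3−M2)/(6·3)=-151/1998, b=Δ2−h2·(2M2+M3)/6=-38/37
t_q=13/2 → seg 2, τ=3/2; S=-4+-38/37·τ+151/222·τ²+-151/1998·τ³=-2525/592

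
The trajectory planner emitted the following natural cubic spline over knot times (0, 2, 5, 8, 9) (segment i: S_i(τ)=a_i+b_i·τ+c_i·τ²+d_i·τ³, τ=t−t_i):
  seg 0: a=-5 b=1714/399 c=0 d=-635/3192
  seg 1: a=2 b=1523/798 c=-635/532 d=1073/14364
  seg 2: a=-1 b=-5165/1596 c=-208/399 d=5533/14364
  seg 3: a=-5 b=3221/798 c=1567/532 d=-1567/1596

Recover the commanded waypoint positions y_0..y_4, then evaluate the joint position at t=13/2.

y_0=-5 y_1=2 y_2=-1 y_3=-5 y_4=1
S(13/2) = -24375/4256

y_0 = S_0(0) = a_0 = -5
y_1 = S_1(0) = a_1 = 2
y_2 = S_2(0) = a_2 = -1
y_3 = S_3(0) = a_3 = -5
y_4 = S_3(1) = 1
t_q=13/2 is in segment 2 (τ=3/2); S_2(τ)=-24375/4256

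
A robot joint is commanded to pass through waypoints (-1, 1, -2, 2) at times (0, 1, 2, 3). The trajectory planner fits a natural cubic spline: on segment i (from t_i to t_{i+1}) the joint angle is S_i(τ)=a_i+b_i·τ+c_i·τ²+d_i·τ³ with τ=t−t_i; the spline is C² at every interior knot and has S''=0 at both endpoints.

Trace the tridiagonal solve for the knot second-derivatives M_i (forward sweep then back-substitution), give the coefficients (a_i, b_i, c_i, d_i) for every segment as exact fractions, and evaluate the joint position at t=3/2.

  seg 0: a=-1 b=19/5 c=0 d=-9/5
  seg 1: a=1 b=-8/5 c=-27/5 d=4
  seg 2: a=-2 b=-2/5 c=33/5 d=-11/5
S(3/2) = -13/20

Δ: Δ0=2, Δ1=-3, Δ2=4
row 1: diag=4, rhs=-30; c'=1/4, d'=-15/2
row 2: denom=4−1·1/4=15/4; d'=(42−1·-15/2)/(15/4)=66/5
back: M2=66/5
back: M1=-15/2−1/4·66/5=-54/5
M: M0=0, M1=-54/5, M2=66/5, M3=0
seg 0: a=-1, c=M0/2=0, d=(M1−M0)/(6·1)=-9/5, b=Δ0−h0·(2M0+M1)/6=19/5
seg 1: a=1, c=M1/2=-27/5, d=(M2−M1)/(6·1)=4, b=Δ1−h1·(2M1+M2)/6=-8/5
seg 2: a=-2, c=M2/2=33/5, d=(M3−M2)/(6·1)=-11/5, b=Δ2−h2·(2M2+M3)/6=-2/5
t_q=3/2 → seg 1, τ=1/2; S=1+-8/5·τ+-27/5·τ²+4·τ³=-13/20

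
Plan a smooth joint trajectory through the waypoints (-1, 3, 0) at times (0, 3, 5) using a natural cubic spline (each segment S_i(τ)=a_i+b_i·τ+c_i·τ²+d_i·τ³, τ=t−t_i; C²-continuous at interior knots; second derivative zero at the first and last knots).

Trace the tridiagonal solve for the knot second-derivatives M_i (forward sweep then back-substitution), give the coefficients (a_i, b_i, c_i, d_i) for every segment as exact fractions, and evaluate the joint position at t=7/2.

Δ: Δ0=4/3, Δ1=-3/2
row 1: diag=10, rhs=-17; c'=1/5, d'=-17/10
back: M1=-17/10
M: M0=0, M1=-17/10, M2=0
seg 0: a=-1, c=M0/2=0, d=(M1−M0)/(6·3)=-17/180, b=Δ0−h0·(2M0+M1)/6=131/60
seg 1: a=3, c=M1/2=-17/20, d=(M2−M1)/(6·2)=17/120, b=Δ1−h1·(2M1+M2)/6=-11/30
t_q=7/2 → seg 1, τ=1/2; S=3+-11/30·τ+-17/20·τ²+17/120·τ³=839/320

  seg 0: a=-1 b=131/60 c=0 d=-17/180
  seg 1: a=3 b=-11/30 c=-17/20 d=17/120
S(7/2) = 839/320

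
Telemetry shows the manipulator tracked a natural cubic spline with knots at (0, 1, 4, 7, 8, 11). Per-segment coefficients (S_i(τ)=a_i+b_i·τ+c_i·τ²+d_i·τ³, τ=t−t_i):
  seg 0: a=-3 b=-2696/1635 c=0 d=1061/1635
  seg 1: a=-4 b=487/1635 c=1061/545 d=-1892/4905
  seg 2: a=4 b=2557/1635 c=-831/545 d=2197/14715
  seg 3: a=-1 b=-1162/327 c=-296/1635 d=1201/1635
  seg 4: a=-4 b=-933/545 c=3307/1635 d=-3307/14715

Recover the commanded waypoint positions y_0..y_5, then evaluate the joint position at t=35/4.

y_0=-3 y_1=-4 y_2=4 y_3=-1 y_4=-4 y_5=3
S(35/4) = -147927/34880

y_0 = S_0(0) = a_0 = -3
y_1 = S_1(0) = a_1 = -4
y_2 = S_2(0) = a_2 = 4
y_3 = S_3(0) = a_3 = -1
y_4 = S_4(0) = a_4 = -4
y_5 = S_4(3) = 3
t_q=35/4 is in segment 4 (τ=3/4); S_4(τ)=-147927/34880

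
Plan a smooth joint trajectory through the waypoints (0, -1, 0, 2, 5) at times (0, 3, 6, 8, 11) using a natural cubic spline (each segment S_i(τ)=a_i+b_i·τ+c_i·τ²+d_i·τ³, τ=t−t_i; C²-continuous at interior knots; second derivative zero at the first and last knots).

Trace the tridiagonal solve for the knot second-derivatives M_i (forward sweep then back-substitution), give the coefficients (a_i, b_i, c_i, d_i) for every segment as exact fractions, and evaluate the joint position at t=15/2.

  seg 0: a=0 b=-27/59 c=0 d=22/1593
  seg 1: a=-1 b=-5/59 c=22/177 d=8/1593
  seg 2: a=0 b=47/59 c=10/59 d=-2/59
  seg 3: a=2 b=63/59 c=-2/59 d=2/531
S(15/2) = 345/236

Δ: Δ0=-1/3, Δ1=1/3, Δ2=1, Δ3=1
row 1: diag=12, rhs=4; c'=1/4, d'=1/3
row 2: denom=10−3·1/4=37/4; d'=(4−3·1/3)/(37/4)=12/37
row 3: denom=10−2·8/37=354/37; d'=(0−2·12/37)/(354/37)=-4/59
back: M3=-4/59
back: M2=12/37−8/37·-4/59=20/59
back: M1=1/3−1/4·20/59=44/177
M: M0=0, M1=44/177, M2=20/59, M3=-4/59, M4=0
seg 0: a=0, c=M0/2=0, d=(M1−M0)/(6·3)=22/1593, b=Δ0−h0·(2M0+M1)/6=-27/59
seg 1: a=-1, c=M1/2=22/177, d=(M2−M1)/(6·3)=8/1593, b=Δ1−h1·(2M1+M2)/6=-5/59
seg 2: a=0, c=M2/2=10/59, d=(M3−M2)/(6·2)=-2/59, b=Δ2−h2·(2M2+M3)/6=47/59
seg 3: a=2, c=M3/2=-2/59, d=(M4−M3)/(6·3)=2/531, b=Δ3−h3·(2M3+M4)/6=63/59
t_q=15/2 → seg 2, τ=3/2; S=0+47/59·τ+10/59·τ²+-2/59·τ³=345/236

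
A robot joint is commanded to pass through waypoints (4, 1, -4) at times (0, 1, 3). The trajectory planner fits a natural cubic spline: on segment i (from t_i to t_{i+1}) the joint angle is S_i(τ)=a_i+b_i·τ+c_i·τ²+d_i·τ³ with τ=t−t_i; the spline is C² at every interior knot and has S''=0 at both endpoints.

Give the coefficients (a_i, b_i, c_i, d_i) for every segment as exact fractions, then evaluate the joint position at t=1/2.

  seg 0: a=4 b=-37/12 c=0 d=1/12
  seg 1: a=1 b=-17/6 c=1/4 d=-1/24
S(1/2) = 79/32

Δ: Δ0=-3, Δ1=-5/2
row 1: diag=6, rhs=3; c'=1/3, d'=1/2
back: M1=1/2
M: M0=0, M1=1/2, M2=0
seg 0: a=4, c=M0/2=0, d=(M1−M0)/(6·1)=1/12, b=Δ0−h0·(2M0+M1)/6=-37/12
seg 1: a=1, c=M1/2=1/4, d=(M2−M1)/(6·2)=-1/24, b=Δ1−h1·(2M1+M2)/6=-17/6
t_q=1/2 → seg 0, τ=1/2; S=4+-37/12·τ+0·τ²+1/12·τ³=79/32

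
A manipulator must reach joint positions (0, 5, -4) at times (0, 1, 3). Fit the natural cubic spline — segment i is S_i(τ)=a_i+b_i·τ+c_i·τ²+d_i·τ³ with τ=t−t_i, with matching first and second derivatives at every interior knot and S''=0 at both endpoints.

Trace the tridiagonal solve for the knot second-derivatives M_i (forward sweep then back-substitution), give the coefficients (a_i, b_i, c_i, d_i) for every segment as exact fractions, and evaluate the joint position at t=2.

  seg 0: a=0 b=79/12 c=0 d=-19/12
  seg 1: a=5 b=11/6 c=-19/4 d=19/24
S(2) = 23/8

Δ: Δ0=5, Δ1=-9/2
row 1: diag=6, rhs=-57; c'=1/3, d'=-19/2
back: M1=-19/2
M: M0=0, M1=-19/2, M2=0
seg 0: a=0, c=M0/2=0, d=(M1−M0)/(6·1)=-19/12, b=Δ0−h0·(2M0+M1)/6=79/12
seg 1: a=5, c=M1/2=-19/4, d=(M2−M1)/(6·2)=19/24, b=Δ1−h1·(2M1+M2)/6=11/6
t_q=2 → seg 1, τ=1; S=5+11/6·τ+-19/4·τ²+19/24·τ³=23/8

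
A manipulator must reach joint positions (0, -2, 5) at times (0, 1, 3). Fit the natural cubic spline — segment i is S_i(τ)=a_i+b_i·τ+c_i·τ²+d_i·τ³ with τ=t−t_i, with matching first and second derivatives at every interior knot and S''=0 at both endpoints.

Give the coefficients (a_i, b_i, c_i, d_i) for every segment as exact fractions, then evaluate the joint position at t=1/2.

Δ: Δ0=-2, Δ1=7/2
row 1: diag=6, rhs=33; c'=1/3, d'=11/2
back: M1=11/2
M: M0=0, M1=11/2, M2=0
seg 0: a=0, c=M0/2=0, d=(M1−M0)/(6·1)=11/12, b=Δ0−h0·(2M0+M1)/6=-35/12
seg 1: a=-2, c=M1/2=11/4, d=(M2−M1)/(6·2)=-11/24, b=Δ1−h1·(2M1+M2)/6=-1/6
t_q=1/2 → seg 0, τ=1/2; S=0+-35/12·τ+0·τ²+11/12·τ³=-43/32

  seg 0: a=0 b=-35/12 c=0 d=11/12
  seg 1: a=-2 b=-1/6 c=11/4 d=-11/24
S(1/2) = -43/32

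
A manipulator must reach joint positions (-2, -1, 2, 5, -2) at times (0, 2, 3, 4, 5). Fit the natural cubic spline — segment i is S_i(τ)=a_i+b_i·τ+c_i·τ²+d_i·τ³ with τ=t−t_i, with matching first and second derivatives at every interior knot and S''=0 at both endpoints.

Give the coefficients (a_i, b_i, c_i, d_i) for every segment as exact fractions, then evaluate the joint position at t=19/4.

  seg 0: a=-2 b=-6/43 c=0 d=55/344
  seg 1: a=-1 b=153/86 c=165/172 d=45/172
  seg 2: a=2 b=771/172 c=75/43 d=-555/172
  seg 3: a=5 b=-147/86 c=-1365/172 d=455/172
S(19/4) = 4073/11008

Δ: Δ0=1/2, Δ1=3, Δ2=3, Δ3=-7
row 1: diag=6, rhs=15; c'=1/6, d'=5/2
row 2: denom=4−1·1/6=23/6; d'=(0−1·5/2)/(23/6)=-15/23
row 3: denom=4−1·6/23=86/23; d'=(-60−1·-15/23)/(86/23)=-1365/86
back: M3=-1365/86
back: M2=-15/23−6/23·-1365/86=150/43
back: M1=5/2−1/6·150/43=165/86
M: M0=0, M1=165/86, M2=150/43, M3=-1365/86, M4=0
seg 0: a=-2, c=M0/2=0, d=(M1−M0)/(6·2)=55/344, b=Δ0−h0·(2M0+M1)/6=-6/43
seg 1: a=-1, c=M1/2=165/172, d=(M2−M1)/(6·1)=45/172, b=Δ1−h1·(2M1+M2)/6=153/86
seg 2: a=2, c=M2/2=75/43, d=(M3−M2)/(6·1)=-555/172, b=Δ2−h2·(2M2+M3)/6=771/172
seg 3: a=5, c=M3/2=-1365/172, d=(M4−M3)/(6·1)=455/172, b=Δ3−h3·(2M3+M4)/6=-147/86
t_q=19/4 → seg 3, τ=3/4; S=5+-147/86·τ+-1365/172·τ²+455/172·τ³=4073/11008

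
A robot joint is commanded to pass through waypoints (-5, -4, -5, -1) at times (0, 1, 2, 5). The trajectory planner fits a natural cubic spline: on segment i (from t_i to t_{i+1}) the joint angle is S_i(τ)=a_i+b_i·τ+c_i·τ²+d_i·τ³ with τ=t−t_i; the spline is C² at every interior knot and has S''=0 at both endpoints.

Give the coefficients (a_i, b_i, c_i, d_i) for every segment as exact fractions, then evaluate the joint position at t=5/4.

Δ: Δ0=1, Δ1=-1, Δ2=4/3
row 1: diag=4, rhs=-12; c'=1/4, d'=-3
row 2: denom=8−1·1/4=31/4; d'=(14−1·-3)/(31/4)=68/31
back: M2=68/31
back: M1=-3−1/4·68/31=-110/31
M: M0=0, M1=-110/31, M2=68/31, M3=0
seg 0: a=-5, c=M0/2=0, d=(M1−M0)/(6·1)=-55/93, b=Δ0−h0·(2M0+M1)/6=148/93
seg 1: a=-4, c=M1/2=-55/31, d=(M2−M1)/(6·1)=89/93, b=Δ1−h1·(2M1+M2)/6=-17/93
seg 2: a=-5, c=M2/2=34/31, d=(M3−M2)/(6·3)=-34/279, b=Δ2−h2·(2M2+M3)/6=-80/93
t_q=5/4 → seg 1, τ=1/4; S=-4+-17/93·τ+-55/31·τ²+89/93·τ³=-8217/1984

  seg 0: a=-5 b=148/93 c=0 d=-55/93
  seg 1: a=-4 b=-17/93 c=-55/31 d=89/93
  seg 2: a=-5 b=-80/93 c=34/31 d=-34/279
S(5/4) = -8217/1984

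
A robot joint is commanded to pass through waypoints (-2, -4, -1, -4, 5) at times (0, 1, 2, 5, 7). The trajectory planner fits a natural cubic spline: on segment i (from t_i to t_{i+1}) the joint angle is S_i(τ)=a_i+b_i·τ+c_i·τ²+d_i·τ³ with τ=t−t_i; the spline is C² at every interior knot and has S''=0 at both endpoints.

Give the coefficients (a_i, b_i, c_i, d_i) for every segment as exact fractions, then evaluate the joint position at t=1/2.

Δ: Δ0=-2, Δ1=3, Δ2=-1, Δ3=9/2
row 1: diag=4, rhs=30; c'=1/4, d'=15/2
row 2: denom=8−1·1/4=31/4; d'=(-24−1·15/2)/(31/4)=-126/31
row 3: denom=10−3·12/31=274/31; d'=(33−3·-126/31)/(274/31)=1401/274
back: M3=1401/274
back: M2=-126/31−12/31·1401/274=-828/137
back: M1=15/2−1/4·-828/137=2469/274
M: M0=0, M1=2469/274, M2=-828/137, M3=1401/274, M4=0
seg 0: a=-2, c=M0/2=0, d=(M1−M0)/(6·1)=823/548, b=Δ0−h0·(2M0+M1)/6=-1919/548
seg 1: a=-4, c=M1/2=2469/548, d=(M2−M1)/(6·1)=-1375/548, b=Δ1−h1·(2M1+M2)/6=275/274
seg 2: a=-1, c=M2/2=-414/137, d=(M3−M2)/(6·3)=1019/1644, b=Δ2−h2·(2M2+M3)/6=1363/548
seg 3: a=-4, c=M3/2=1401/548, d=(M4−M3)/(6·2)=-467/1096, b=Δ3−h3·(2M3+M4)/6=299/274
t_q=1/2 → seg 0, τ=1/2; S=-2+-1919/548·τ+0·τ²+823/548·τ³=-15621/4384

  seg 0: a=-2 b=-1919/548 c=0 d=823/548
  seg 1: a=-4 b=275/274 c=2469/548 d=-1375/548
  seg 2: a=-1 b=1363/548 c=-414/137 d=1019/1644
  seg 3: a=-4 b=299/274 c=1401/548 d=-467/1096
S(1/2) = -15621/4384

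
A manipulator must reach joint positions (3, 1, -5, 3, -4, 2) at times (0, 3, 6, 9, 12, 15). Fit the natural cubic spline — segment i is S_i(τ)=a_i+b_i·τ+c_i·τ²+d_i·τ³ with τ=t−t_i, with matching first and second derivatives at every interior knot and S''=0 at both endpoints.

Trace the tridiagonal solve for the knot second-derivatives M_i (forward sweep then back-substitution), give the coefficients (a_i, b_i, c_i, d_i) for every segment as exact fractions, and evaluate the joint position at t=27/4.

  seg 0: a=3 b=89/627 c=0 d=-169/1881
  seg 1: a=1 b=-1432/627 c=-169/209 d=1699/5643
  seg 2: a=-5 b=623/627 c=1192/627 d=-133/297
  seg 3: a=3 b=194/627 c=-445/209 d=2348/5643
  seg 4: a=-4 b=-772/627 c=1013/627 d=-1013/5643
S(27/4) = -45135/13376

Δ: Δ0=-2/3, Δ1=-2, Δ2=8/3, Δ3=-7/3, Δ4=2
row 1: diag=12, rhs=-8; c'=1/4, d'=-2/3
row 2: denom=12−3·1/4=45/4; d'=(28−3·-2/3)/(45/4)=8/3
row 3: denom=12−3·4/15=56/5; d'=(-30−3·8/3)/(56/5)=-95/28
row 4: denom=12−3·15/56=627/56; d'=(26−3·-95/28)/(627/56)=2026/627
back: M4=2026/627
back: M3=-95/28−15/56·2026/627=-890/209
back: M2=8/3−4/15·-890/209=2384/627
back: M1=-2/3−1/4·2384/627=-338/209
M: M0=0, M1=-338/209, M2=2384/627, M3=-890/209, M4=2026/627, M5=0
seg 0: a=3, c=M0/2=0, d=(M1−M0)/(6·3)=-169/1881, b=Δ0−h0·(2M0+M1)/6=89/627
seg 1: a=1, c=M1/2=-169/209, d=(M2−M1)/(6·3)=1699/5643, b=Δ1−h1·(2M1+M2)/6=-1432/627
seg 2: a=-5, c=M2/2=1192/627, d=(M3−M2)/(6·3)=-133/297, b=Δ2−h2·(2M2+M3)/6=623/627
seg 3: a=3, c=M3/2=-445/209, d=(M4−M3)/(6·3)=2348/5643, b=Δ3−h3·(2M3+M4)/6=194/627
seg 4: a=-4, c=M4/2=1013/627, d=(M5−M4)/(6·3)=-1013/5643, b=Δ4−h4·(2M4+M5)/6=-772/627
t_q=27/4 → seg 2, τ=3/4; S=-5+623/627·τ+1192/627·τ²+-133/297·τ³=-45135/13376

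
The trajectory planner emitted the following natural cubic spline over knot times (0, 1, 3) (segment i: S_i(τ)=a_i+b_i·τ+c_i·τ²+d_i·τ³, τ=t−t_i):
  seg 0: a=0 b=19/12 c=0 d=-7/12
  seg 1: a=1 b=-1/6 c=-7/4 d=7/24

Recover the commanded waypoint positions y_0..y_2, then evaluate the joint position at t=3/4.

y_0 = S_0(0) = a_0 = 0
y_1 = S_1(0) = a_1 = 1
y_2 = S_1(2) = -4
t_q=3/4 is in segment 0 (τ=3/4); S_0(τ)=241/256

y_0=0 y_1=1 y_2=-4
S(3/4) = 241/256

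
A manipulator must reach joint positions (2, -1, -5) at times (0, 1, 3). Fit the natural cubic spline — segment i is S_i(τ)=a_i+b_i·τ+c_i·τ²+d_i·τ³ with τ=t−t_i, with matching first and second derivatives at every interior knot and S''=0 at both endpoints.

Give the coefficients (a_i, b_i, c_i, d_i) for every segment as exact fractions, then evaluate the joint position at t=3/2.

Δ: Δ0=-3, Δ1=-2
row 1: diag=6, rhs=6; c'=1/3, d'=1
back: M1=1
M: M0=0, M1=1, M2=0
seg 0: a=2, c=M0/2=0, d=(M1−M0)/(6·1)=1/6, b=Δ0−h0·(2M0+M1)/6=-19/6
seg 1: a=-1, c=M1/2=1/2, d=(M2−M1)/(6·2)=-1/12, b=Δ1−h1·(2M1+M2)/6=-8/3
t_q=3/2 → seg 1, τ=1/2; S=-1+-8/3·τ+1/2·τ²+-1/12·τ³=-71/32

  seg 0: a=2 b=-19/6 c=0 d=1/6
  seg 1: a=-1 b=-8/3 c=1/2 d=-1/12
S(3/2) = -71/32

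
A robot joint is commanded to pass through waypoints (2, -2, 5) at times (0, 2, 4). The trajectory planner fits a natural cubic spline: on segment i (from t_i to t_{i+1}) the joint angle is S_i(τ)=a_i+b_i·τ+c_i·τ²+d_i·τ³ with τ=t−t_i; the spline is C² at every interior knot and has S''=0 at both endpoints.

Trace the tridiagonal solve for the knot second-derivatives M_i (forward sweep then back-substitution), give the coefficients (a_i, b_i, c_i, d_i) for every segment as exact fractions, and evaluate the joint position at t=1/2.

Δ: Δ0=-2, Δ1=7/2
row 1: diag=8, rhs=33; c'=1/4, d'=33/8
back: M1=33/8
M: M0=0, M1=33/8, M2=0
seg 0: a=2, c=M0/2=0, d=(M1−M0)/(6·2)=11/32, b=Δ0−h0·(2M0+M1)/6=-27/8
seg 1: a=-2, c=M1/2=33/16, d=(M2−M1)/(6·2)=-11/32, b=Δ1−h1·(2M1+M2)/6=3/4
t_q=1/2 → seg 0, τ=1/2; S=2+-27/8·τ+0·τ²+11/32·τ³=91/256

  seg 0: a=2 b=-27/8 c=0 d=11/32
  seg 1: a=-2 b=3/4 c=33/16 d=-11/32
S(1/2) = 91/256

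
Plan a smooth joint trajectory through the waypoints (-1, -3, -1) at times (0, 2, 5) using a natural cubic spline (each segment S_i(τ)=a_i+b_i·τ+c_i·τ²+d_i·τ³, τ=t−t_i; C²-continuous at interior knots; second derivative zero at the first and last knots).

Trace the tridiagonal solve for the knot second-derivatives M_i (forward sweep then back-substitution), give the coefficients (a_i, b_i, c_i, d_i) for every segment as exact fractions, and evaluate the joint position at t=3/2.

Δ: Δ0=-1, Δ1=2/3
row 1: diag=10, rhs=10; c'=3/10, d'=1
back: M1=1
M: M0=0, M1=1, M2=0
seg 0: a=-1, c=M0/2=0, d=(M1−M0)/(6·2)=1/12, b=Δ0−h0·(2M0+M1)/6=-4/3
seg 1: a=-3, c=M1/2=1/2, d=(M2−M1)/(6·3)=-1/18, b=Δ1−h1·(2M1+M2)/6=-1/3
t_q=3/2 → seg 0, τ=3/2; S=-1+-4/3·τ+0·τ²+1/12·τ³=-87/32

  seg 0: a=-1 b=-4/3 c=0 d=1/12
  seg 1: a=-3 b=-1/3 c=1/2 d=-1/18
S(3/2) = -87/32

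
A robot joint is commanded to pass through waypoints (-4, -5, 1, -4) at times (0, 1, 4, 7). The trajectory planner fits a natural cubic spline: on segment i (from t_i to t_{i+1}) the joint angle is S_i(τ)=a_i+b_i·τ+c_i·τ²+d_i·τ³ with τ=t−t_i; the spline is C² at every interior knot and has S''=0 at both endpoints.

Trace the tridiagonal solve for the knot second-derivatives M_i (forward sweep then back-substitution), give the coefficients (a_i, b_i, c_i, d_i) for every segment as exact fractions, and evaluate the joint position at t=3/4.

Δ: Δ0=-1, Δ1=2, Δ2=-5/3
row 1: diag=8, rhs=18; c'=3/8, d'=9/4
row 2: denom=12−3·3/8=87/8; d'=(-22−3·9/4)/(87/8)=-230/87
back: M2=-230/87
back: M1=9/4−3/8·-230/87=94/29
M: M0=0, M1=94/29, M2=-230/87, M3=0
seg 0: a=-4, c=M0/2=0, d=(M1−M0)/(6·1)=47/87, b=Δ0−h0·(2M0+M1)/6=-134/87
seg 1: a=-5, c=M1/2=47/29, d=(M2−M1)/(6·3)=-256/783, b=Δ1−h1·(2M1+M2)/6=7/87
seg 2: a=1, c=M2/2=-115/87, d=(M3−M2)/(6·3)=115/783, b=Δ2−h2·(2M2+M3)/6=85/87
t_q=3/4 → seg 0, τ=3/4; S=-4+-134/87·τ+0·τ²+47/87·τ³=-9145/1856

  seg 0: a=-4 b=-134/87 c=0 d=47/87
  seg 1: a=-5 b=7/87 c=47/29 d=-256/783
  seg 2: a=1 b=85/87 c=-115/87 d=115/783
S(3/4) = -9145/1856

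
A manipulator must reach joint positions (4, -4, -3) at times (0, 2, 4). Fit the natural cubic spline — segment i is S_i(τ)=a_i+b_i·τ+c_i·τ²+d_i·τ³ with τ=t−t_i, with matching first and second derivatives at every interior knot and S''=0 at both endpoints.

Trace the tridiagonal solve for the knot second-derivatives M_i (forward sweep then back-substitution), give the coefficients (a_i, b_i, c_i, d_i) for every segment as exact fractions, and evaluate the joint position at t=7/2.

  seg 0: a=4 b=-41/8 c=0 d=9/32
  seg 1: a=-4 b=-7/4 c=27/16 d=-9/32
S(7/2) = -967/256

Δ: Δ0=-4, Δ1=1/2
row 1: diag=8, rhs=27; c'=1/4, d'=27/8
back: M1=27/8
M: M0=0, M1=27/8, M2=0
seg 0: a=4, c=M0/2=0, d=(M1−M0)/(6·2)=9/32, b=Δ0−h0·(2M0+M1)/6=-41/8
seg 1: a=-4, c=M1/2=27/16, d=(M2−M1)/(6·2)=-9/32, b=Δ1−h1·(2M1+M2)/6=-7/4
t_q=7/2 → seg 1, τ=3/2; S=-4+-7/4·τ+27/16·τ²+-9/32·τ³=-967/256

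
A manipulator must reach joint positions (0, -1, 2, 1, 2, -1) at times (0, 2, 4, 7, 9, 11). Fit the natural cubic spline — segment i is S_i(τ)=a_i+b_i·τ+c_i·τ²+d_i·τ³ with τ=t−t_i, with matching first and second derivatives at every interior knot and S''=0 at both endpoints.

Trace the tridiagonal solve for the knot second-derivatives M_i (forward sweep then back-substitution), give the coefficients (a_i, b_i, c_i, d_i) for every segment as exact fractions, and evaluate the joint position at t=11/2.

Δ: Δ0=-1/2, Δ1=3/2, Δ2=-1/3, Δ3=1/2, Δ4=-3/2
row 1: diag=8, rhs=12; c'=1/4, d'=3/2
row 2: denom=10−2·1/4=19/2; d'=(-11−2·3/2)/(19/2)=-28/19
row 3: denom=10−3·6/19=172/19; d'=(5−3·-28/19)/(172/19)=179/172
row 4: denom=8−2·19/86=325/43; d'=(-12−2·179/172)/(325/43)=-1211/650
back: M4=-1211/650
back: M3=179/172−19/86·-1211/650=472/325
back: M2=-28/19−6/19·472/325=-628/325
back: M1=3/2−1/4·-628/325=1289/650
M: M0=0, M1=1289/650, M2=-628/325, M3=472/325, M4=-1211/650, M5=0
seg 0: a=0, c=M0/2=0, d=(M1−M0)/(6·2)=1289/7800, b=Δ0−h0·(2M0+M1)/6=-1132/975
seg 1: a=-1, c=M1/2=1289/1300, d=(M2−M1)/(6·2)=-509/1560, b=Δ1−h1·(2M1+M2)/6=1603/1950
seg 2: a=2, c=M2/2=-314/325, d=(M3−M2)/(6·3)=22/117, b=Δ2−h2·(2M2+M3)/6=851/975
seg 3: a=1, c=M3/2=236/325, d=(M4−M3)/(6·2)=-431/1560, b=Δ3−h3·(2M3+M4)/6=149/975
seg 4: a=2, c=M4/2=-1211/1300, d=(M5−M4)/(6·2)=1211/7800, b=Δ4−h4·(2M4+M5)/6=-503/1950
t_q=11/2 → seg 2, τ=3/2; S=2+851/975·τ+-314/325·τ²+22/117·τ³=177/100

  seg 0: a=0 b=-1132/975 c=0 d=1289/7800
  seg 1: a=-1 b=1603/1950 c=1289/1300 d=-509/1560
  seg 2: a=2 b=851/975 c=-314/325 d=22/117
  seg 3: a=1 b=149/975 c=236/325 d=-431/1560
  seg 4: a=2 b=-503/1950 c=-1211/1300 d=1211/7800
S(11/2) = 177/100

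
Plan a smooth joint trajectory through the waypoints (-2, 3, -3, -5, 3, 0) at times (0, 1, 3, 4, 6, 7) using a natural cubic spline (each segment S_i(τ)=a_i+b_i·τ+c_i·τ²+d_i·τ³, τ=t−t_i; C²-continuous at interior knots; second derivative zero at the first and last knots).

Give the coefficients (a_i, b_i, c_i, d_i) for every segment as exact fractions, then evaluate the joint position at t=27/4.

Δ: Δ0=5, Δ1=-3, Δ2=-2, Δ3=4, Δ4=-3
row 1: diag=6, rhs=-48; c'=1/3, d'=-8
row 2: denom=6−2·1/3=16/3; d'=(6−2·-8)/(16/3)=33/8
row 3: denom=6−1·3/16=93/16; d'=(36−1·33/8)/(93/16)=170/31
row 4: denom=6−2·32/93=494/93; d'=(-42−2·170/31)/(494/93)=-2463/247
back: M4=-2463/247
back: M3=170/31−32/93·-2463/247=2202/247
back: M2=33/8−3/16·2202/247=606/247
back: M1=-8−1/3·606/247=-2178/247
M: M0=0, M1=-2178/247, M2=606/247, M3=2202/247, M4=-2463/247, M5=0
seg 0: a=-2, c=M0/2=0, d=(M1−M0)/(6·1)=-363/247, b=Δ0−h0·(2M0+M1)/6=1598/247
seg 1: a=3, c=M1/2=-1089/247, d=(M2−M1)/(6·2)=232/247, b=Δ1−h1·(2M1+M2)/6=509/247
seg 2: a=-3, c=M2/2=303/247, d=(M3−M2)/(6·1)=14/13, b=Δ2−h2·(2M2+M3)/6=-1063/247
seg 3: a=-5, c=M3/2=1101/247, d=(M4−M3)/(6·2)=-1555/988, b=Δ3−h3·(2M3+M4)/6=341/247
seg 4: a=3, c=M4/2=-2463/494, d=(M5−M4)/(6·1)=821/494, b=Δ4−h4·(2M4+M5)/6=80/247
t_q=27/4 → seg 4, τ=3/4; S=3+80/247·τ+-2463/494·τ²+821/494·τ³=36027/31616

  seg 0: a=-2 b=1598/247 c=0 d=-363/247
  seg 1: a=3 b=509/247 c=-1089/247 d=232/247
  seg 2: a=-3 b=-1063/247 c=303/247 d=14/13
  seg 3: a=-5 b=341/247 c=1101/247 d=-1555/988
  seg 4: a=3 b=80/247 c=-2463/494 d=821/494
S(27/4) = 36027/31616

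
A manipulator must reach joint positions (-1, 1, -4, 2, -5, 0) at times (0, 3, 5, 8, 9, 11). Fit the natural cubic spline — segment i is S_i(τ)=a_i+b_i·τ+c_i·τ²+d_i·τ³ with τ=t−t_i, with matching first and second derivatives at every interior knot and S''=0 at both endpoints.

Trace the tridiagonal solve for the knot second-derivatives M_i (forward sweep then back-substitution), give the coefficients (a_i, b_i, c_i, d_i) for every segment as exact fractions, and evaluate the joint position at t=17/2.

  seg 0: a=-1 b=751/331 c=0 d=-1591/8937
  seg 1: a=1 b=-840/331 c=-1591/993 d=6439/7944
  seg 2: a=-4 b=1549/1986 c=12953/3972 d=-34013/35748
  seg 3: a=2 b=-21223/3972 c=-1755/331 d=14479/3972
  seg 4: a=-5 b=-9953/1986 c=7459/1324 d=-7459/7944
S(17/2) = -16327/10592

Δ: Δ0=2/3, Δ1=-5/2, Δ2=2, Δ3=-7, Δ4=5/2
row 1: diag=10, rhs=-19; c'=1/5, d'=-19/10
row 2: denom=10−2·1/5=48/5; d'=(27−2·-19/10)/(48/5)=77/24
row 3: denom=8−3·5/16=113/16; d'=(-54−3·77/24)/(113/16)=-1018/113
row 4: denom=6−1·16/113=662/113; d'=(57−1·-1018/113)/(662/113)=7459/662
back: M4=7459/662
back: M3=-1018/113−16/113·7459/662=-3510/331
back: M2=77/24−5/16·-3510/331=12953/1986
back: M1=-19/10−1/5·12953/1986=-3182/993
M: M0=0, M1=-3182/993, M2=12953/1986, M3=-3510/331, M4=7459/662, M5=0
seg 0: a=-1, c=M0/2=0, d=(M1−M0)/(6·3)=-1591/8937, b=Δ0−h0·(2M0+M1)/6=751/331
seg 1: a=1, c=M1/2=-1591/993, d=(M2−M1)/(6·2)=6439/7944, b=Δ1−h1·(2M1+M2)/6=-840/331
seg 2: a=-4, c=M2/2=12953/3972, d=(M3−M2)/(6·3)=-34013/35748, b=Δ2−h2·(2M2+M3)/6=1549/1986
seg 3: a=2, c=M3/2=-1755/331, d=(M4−M3)/(6·1)=14479/3972, b=Δ3−h3·(2M3+M4)/6=-21223/3972
seg 4: a=-5, c=M4/2=7459/1324, d=(M5−M4)/(6·2)=-7459/7944, b=Δ4−h4·(2M4+M5)/6=-9953/1986
t_q=17/2 → seg 3, τ=1/2; S=2+-21223/3972·τ+-1755/331·τ²+14479/3972·τ³=-16327/10592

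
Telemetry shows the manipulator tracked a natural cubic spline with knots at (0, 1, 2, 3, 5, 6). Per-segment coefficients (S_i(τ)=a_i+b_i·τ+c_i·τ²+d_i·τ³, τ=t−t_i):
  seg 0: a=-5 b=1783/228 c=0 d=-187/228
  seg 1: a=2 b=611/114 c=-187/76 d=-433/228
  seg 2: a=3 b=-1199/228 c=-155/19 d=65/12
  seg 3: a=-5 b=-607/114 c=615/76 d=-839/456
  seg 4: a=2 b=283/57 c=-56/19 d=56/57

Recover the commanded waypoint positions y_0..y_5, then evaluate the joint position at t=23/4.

y_0 = S_0(0) = a_0 = -5
y_1 = S_1(0) = a_1 = 2
y_2 = S_2(0) = a_2 = 3
y_3 = S_3(0) = a_3 = -5
y_4 = S_4(0) = a_4 = 2
y_5 = S_4(1) = 5
t_q=23/4 is in segment 4 (τ=3/4); S_4(τ)=681/152

y_0=-5 y_1=2 y_2=3 y_3=-5 y_4=2 y_5=5
S(23/4) = 681/152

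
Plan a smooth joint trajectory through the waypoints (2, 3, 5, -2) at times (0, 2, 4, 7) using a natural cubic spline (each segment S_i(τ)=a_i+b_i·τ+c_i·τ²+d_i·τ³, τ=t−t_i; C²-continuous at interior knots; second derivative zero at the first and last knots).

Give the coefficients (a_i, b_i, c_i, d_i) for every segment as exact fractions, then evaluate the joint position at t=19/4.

  seg 0: a=2 b=11/57 c=0 d=35/456
  seg 1: a=3 b=127/114 c=35/76 d=-59/228
  seg 2: a=5 b=-17/114 c=-83/76 d=83/684
S(19/4) = 21037/4864

Δ: Δ0=1/2, Δ1=1, Δ2=-7/3
row 1: diag=8, rhs=3; c'=1/4, d'=3/8
row 2: denom=10−2·1/4=19/2; d'=(-20−2·3/8)/(19/2)=-83/38
back: M2=-83/38
back: M1=3/8−1/4·-83/38=35/38
M: M0=0, M1=35/38, M2=-83/38, M3=0
seg 0: a=2, c=M0/2=0, d=(M1−M0)/(6·2)=35/456, b=Δ0−h0·(2M0+M1)/6=11/57
seg 1: a=3, c=M1/2=35/76, d=(M2−M1)/(6·2)=-59/228, b=Δ1−h1·(2M1+M2)/6=127/114
seg 2: a=5, c=M2/2=-83/76, d=(M3−M2)/(6·3)=83/684, b=Δ2−h2·(2M2+M3)/6=-17/114
t_q=19/4 → seg 2, τ=3/4; S=5+-17/114·τ+-83/76·τ²+83/684·τ³=21037/4864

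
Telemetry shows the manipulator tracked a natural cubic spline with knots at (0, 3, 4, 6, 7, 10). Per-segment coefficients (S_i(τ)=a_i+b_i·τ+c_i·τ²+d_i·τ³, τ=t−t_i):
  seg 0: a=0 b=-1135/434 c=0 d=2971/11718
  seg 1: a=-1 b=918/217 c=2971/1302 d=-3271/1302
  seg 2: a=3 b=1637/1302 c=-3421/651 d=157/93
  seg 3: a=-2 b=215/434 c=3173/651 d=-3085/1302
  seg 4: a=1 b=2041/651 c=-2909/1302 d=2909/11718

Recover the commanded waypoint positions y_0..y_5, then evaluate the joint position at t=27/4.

y_0 = S_0(0) = a_0 = 0
y_1 = S_1(0) = a_1 = -1
y_2 = S_2(0) = a_2 = 3
y_3 = S_3(0) = a_3 = -2
y_4 = S_4(0) = a_4 = 1
y_5 = S_4(3) = -3
t_q=27/4 is in segment 3 (τ=3/4); S_3(τ)=3155/27776

y_0=0 y_1=-1 y_2=3 y_3=-2 y_4=1 y_5=-3
S(27/4) = 3155/27776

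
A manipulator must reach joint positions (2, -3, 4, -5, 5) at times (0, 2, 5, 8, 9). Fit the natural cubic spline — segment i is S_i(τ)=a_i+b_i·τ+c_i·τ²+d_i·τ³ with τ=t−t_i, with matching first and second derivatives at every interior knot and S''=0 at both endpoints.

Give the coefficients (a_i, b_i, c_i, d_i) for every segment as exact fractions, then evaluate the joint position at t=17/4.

  seg 0: a=2 b=-1663/399 c=0 d=1331/3192
  seg 1: a=-3 b=667/798 c=1331/532 d=-9589/14364
  seg 2: a=4 b=-3475/1596 c=-1399/399 d=15475/14364
  seg 3: a=-5 b=4687/798 c=3293/532 d=-3293/1596
S(17/4) = 134229/34048

Δ: Δ0=-5/2, Δ1=7/3, Δ2=-3, Δ3=10
row 1: diag=10, rhs=29; c'=3/10, d'=29/10
row 2: denom=12−3·3/10=111/10; d'=(-32−3·29/10)/(111/10)=-11/3
row 3: denom=8−3·10/37=266/37; d'=(78−3·-11/3)/(266/37)=3293/266
back: M3=3293/266
back: M2=-11/3−10/37·3293/266=-2798/399
back: M1=29/10−3/10·-2798/399=1331/266
M: M0=0, M1=1331/266, M2=-2798/399, M3=3293/266, M4=0
seg 0: a=2, c=M0/2=0, d=(M1−M0)/(6·2)=1331/3192, b=Δ0−h0·(2M0+M1)/6=-1663/399
seg 1: a=-3, c=M1/2=1331/532, d=(M2−M1)/(6·3)=-9589/14364, b=Δ1−h1·(2M1+M2)/6=667/798
seg 2: a=4, c=M2/2=-1399/399, d=(M3−M2)/(6·3)=15475/14364, b=Δ2−h2·(2M2+M3)/6=-3475/1596
seg 3: a=-5, c=M3/2=3293/532, d=(M4−M3)/(6·1)=-3293/1596, b=Δ3−h3·(2M3+M4)/6=4687/798
t_q=17/4 → seg 1, τ=9/4; S=-3+667/798·τ+1331/532·τ²+-9589/14364·τ³=134229/34048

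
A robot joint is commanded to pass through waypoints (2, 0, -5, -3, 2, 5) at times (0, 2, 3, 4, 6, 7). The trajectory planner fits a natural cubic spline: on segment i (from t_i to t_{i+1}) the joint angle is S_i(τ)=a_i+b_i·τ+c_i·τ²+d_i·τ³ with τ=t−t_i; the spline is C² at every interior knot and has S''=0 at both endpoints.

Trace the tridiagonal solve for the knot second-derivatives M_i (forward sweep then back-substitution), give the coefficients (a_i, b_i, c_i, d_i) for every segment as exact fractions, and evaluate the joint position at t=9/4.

Δ: Δ0=-1, Δ1=-5, Δ2=2, Δ3=5/2, Δ4=3
row 1: diag=6, rhs=-24; c'=1/6, d'=-4
row 2: denom=4−1·1/6=23/6; d'=(42−1·-4)/(23/6)=12
row 3: denom=6−1·6/23=132/23; d'=(3−1·12)/(132/23)=-69/44
row 4: denom=6−2·23/66=175/33; d'=(3−2·-69/44)/(175/33)=81/70
back: M4=81/70
back: M3=-69/44−23/66·81/70=-69/35
back: M2=12−6/23·-69/35=438/35
back: M1=-4−1/6·438/35=-213/35
M: M0=0, M1=-213/35, M2=438/35, M3=-69/35, M4=81/70, M5=0
seg 0: a=2, c=M0/2=0, d=(M1−M0)/(6·2)=-71/140, b=Δ0−h0·(2M0+M1)/6=36/35
seg 1: a=0, c=M1/2=-213/70, d=(M2−M1)/(6·1)=31/10, b=Δ1−h1·(2M1+M2)/6=-177/35
seg 2: a=-5, c=M2/2=219/35, d=(M3−M2)/(6·1)=-169/70, b=Δ2−h2·(2M2+M3)/6=-129/70
seg 3: a=-3, c=M3/2=-69/70, d=(M4−M3)/(6·2)=73/280, b=Δ3−h3·(2M3+M4)/6=24/7
seg 4: a=2, c=M4/2=81/140, d=(M5−M4)/(6·1)=-27/140, b=Δ4−h4·(2M4+M5)/6=183/70
t_q=9/4 → seg 1, τ=1/4; S=0+-177/35·τ+-213/70·τ²+31/10·τ³=-6299/4480

  seg 0: a=2 b=36/35 c=0 d=-71/140
  seg 1: a=0 b=-177/35 c=-213/70 d=31/10
  seg 2: a=-5 b=-129/70 c=219/35 d=-169/70
  seg 3: a=-3 b=24/7 c=-69/70 d=73/280
  seg 4: a=2 b=183/70 c=81/140 d=-27/140
S(9/4) = -6299/4480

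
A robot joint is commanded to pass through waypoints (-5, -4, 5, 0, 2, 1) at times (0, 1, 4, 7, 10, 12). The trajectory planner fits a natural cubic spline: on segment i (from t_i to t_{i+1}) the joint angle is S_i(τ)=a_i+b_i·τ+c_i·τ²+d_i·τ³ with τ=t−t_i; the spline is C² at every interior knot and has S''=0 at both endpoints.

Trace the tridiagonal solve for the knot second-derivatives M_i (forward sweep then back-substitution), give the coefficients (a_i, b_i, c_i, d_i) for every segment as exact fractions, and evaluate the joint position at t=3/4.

Δ: Δ0=1, Δ1=3, Δ2=-5/3, Δ3=2/3, Δ4=-1/2
row 1: diag=8, rhs=12; c'=3/8, d'=3/2
row 2: denom=12−3·3/8=87/8; d'=(-28−3·3/2)/(87/8)=-260/87
row 3: denom=12−3·8/29=324/29; d'=(14−3·-260/87)/(324/29)=37/18
row 4: denom=10−3·29/108=331/36; d'=(-7−3·37/18)/(331/36)=-474/331
back: M4=-474/331
back: M3=37/18−29/108·-474/331=2423/993
back: M2=-260/87−8/29·2423/993=-1212/331
back: M1=3/2−3/8·-1212/331=951/331
M: M0=0, M1=951/331, M2=-1212/331, M3=2423/993, M4=-474/331, M5=0
seg 0: a=-5, c=M0/2=0, d=(M1−M0)/(6·1)=317/662, b=Δ0−h0·(2M0+M1)/6=345/662
seg 1: a=-4, c=M1/2=951/662, d=(M2−M1)/(6·3)=-721/1986, b=Δ1−h1·(2M1+M2)/6=648/331
seg 2: a=5, c=M2/2=-606/331, d=(M3−M2)/(6·3)=6059/17874, b=Δ2−h2·(2M2+M3)/6=513/662
seg 3: a=0, c=M3/2=2423/1986, d=(M4−M3)/(6·3)=-3845/17874, b=Δ3−h3·(2M3+M4)/6=-350/331
seg 4: a=2, c=M4/2=-237/331, d=(M5−M4)/(6·2)=79/662, b=Δ4−h4·(2M4+M5)/6=301/662
t_q=3/4 → seg 0, τ=3/4; S=-5+345/662·τ+0·τ²+317/662·τ³=-186721/42368

  seg 0: a=-5 b=345/662 c=0 d=317/662
  seg 1: a=-4 b=648/331 c=951/662 d=-721/1986
  seg 2: a=5 b=513/662 c=-606/331 d=6059/17874
  seg 3: a=0 b=-350/331 c=2423/1986 d=-3845/17874
  seg 4: a=2 b=301/662 c=-237/331 d=79/662
S(3/4) = -186721/42368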